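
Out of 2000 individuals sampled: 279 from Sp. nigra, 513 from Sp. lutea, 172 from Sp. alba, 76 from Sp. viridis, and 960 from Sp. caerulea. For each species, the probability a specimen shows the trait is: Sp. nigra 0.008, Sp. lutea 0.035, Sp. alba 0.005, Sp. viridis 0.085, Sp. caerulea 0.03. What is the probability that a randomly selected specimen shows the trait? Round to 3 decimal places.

Prior × likelihood for each hypothesis:
  Sp. nigra: 0.1395 × 0.008 = 0.001116
  Sp. lutea: 0.2565 × 0.035 = 0.0089775
  Sp. alba: 0.086 × 0.005 = 0.00043
  Sp. viridis: 0.038 × 0.085 = 0.00323
  Sp. caerulea: 0.48 × 0.03 = 0.0144
P(trait) = 0.001116 + 0.0089775 + 0.00043 + 0.00323 + 0.0144 = 0.0281535 → 0.028.

0.028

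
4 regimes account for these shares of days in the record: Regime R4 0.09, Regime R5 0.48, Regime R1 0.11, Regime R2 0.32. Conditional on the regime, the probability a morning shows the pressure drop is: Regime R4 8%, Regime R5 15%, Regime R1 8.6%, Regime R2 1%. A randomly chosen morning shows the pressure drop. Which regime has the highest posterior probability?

Compute prior × likelihood for every hypothesis:
  Regime R4: 0.09 × 0.08 = 0.0072
  Regime R5: 0.48 × 0.15 = 0.072
  Regime R1: 0.11 × 0.086 = 0.00946
  Regime R2: 0.32 × 0.01 = 0.0032
Sum = 0.09186.
Largest term belongs to Regime R5, so Regime R5 is most probable.

Regime R5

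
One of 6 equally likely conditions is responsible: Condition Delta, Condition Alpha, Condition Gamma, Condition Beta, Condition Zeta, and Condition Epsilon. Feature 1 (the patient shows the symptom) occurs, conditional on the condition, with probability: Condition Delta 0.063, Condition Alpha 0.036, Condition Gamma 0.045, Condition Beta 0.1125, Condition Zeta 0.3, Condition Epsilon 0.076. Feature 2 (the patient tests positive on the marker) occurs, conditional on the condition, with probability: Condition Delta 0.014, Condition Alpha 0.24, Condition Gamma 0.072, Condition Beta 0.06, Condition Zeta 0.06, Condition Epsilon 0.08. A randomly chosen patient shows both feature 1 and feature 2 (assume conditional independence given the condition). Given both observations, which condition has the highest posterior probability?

With a uniform prior (1/6 each), posterior ∝ likelihood:
  Condition Delta: 0.063 × 0.014 = 0.000882
  Condition Alpha: 0.036 × 0.24 = 0.00864
  Condition Gamma: 0.045 × 0.072 = 0.00324
  Condition Beta: 0.1125 × 0.06 = 0.00675
  Condition Zeta: 0.3 × 0.06 = 0.018
  Condition Epsilon: 0.076 × 0.08 = 0.00608
Total = 0.043592.
Largest term belongs to Condition Zeta, so Condition Zeta is most probable.

Condition Zeta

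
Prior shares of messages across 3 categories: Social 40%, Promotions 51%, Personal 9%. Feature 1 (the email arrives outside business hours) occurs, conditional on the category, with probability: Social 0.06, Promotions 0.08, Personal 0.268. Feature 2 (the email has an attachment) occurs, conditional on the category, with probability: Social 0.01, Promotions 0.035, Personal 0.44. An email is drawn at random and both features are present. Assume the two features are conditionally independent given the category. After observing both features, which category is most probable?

Personal

By Bayes' rule, posterior ∝ prior × likelihood:
  Social: 0.4 × 0.06 × 0.01 = 0.00024
  Promotions: 0.51 × 0.08 × 0.035 = 0.001428
  Personal: 0.09 × 0.268 × 0.44 = 0.0106128
Sum = 0.0122808.
Largest term belongs to Personal, so Personal is most probable.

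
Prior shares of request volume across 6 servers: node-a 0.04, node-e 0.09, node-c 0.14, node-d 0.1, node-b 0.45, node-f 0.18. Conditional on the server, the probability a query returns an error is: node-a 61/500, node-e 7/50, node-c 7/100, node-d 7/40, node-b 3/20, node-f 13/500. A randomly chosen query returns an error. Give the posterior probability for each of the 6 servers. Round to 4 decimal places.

Unnormalized posteriors (prior × likelihood):
  node-a: 0.04 × 0.122 = 0.00488
  node-e: 0.09 × 0.14 = 0.0126
  node-c: 0.14 × 0.07 = 0.0098
  node-d: 0.1 × 0.175 = 0.0175
  node-b: 0.45 × 0.15 = 0.0675
  node-f: 0.18 × 0.026 = 0.00468
Sum = 0.11696.
P(node-a | error) = 0.00488/0.11696 ≈ 0.0417
P(node-e | error) = 0.0126/0.11696 ≈ 0.1077
P(node-c | error) = 0.0098/0.11696 ≈ 0.0838
P(node-d | error) = 0.0175/0.11696 ≈ 0.1496
P(node-b | error) = 0.0675/0.11696 ≈ 0.5771
P(node-f | error) = 0.00468/0.11696 ≈ 0.0400

node-a 0.0417, node-e 0.1077, node-c 0.0838, node-d 0.1496, node-b 0.5771, node-f 0.0400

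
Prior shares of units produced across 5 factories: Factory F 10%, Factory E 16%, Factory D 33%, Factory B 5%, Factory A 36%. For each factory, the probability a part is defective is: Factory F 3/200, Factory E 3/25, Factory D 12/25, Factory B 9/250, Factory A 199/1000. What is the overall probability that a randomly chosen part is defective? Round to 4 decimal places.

Compute prior × likelihood for every hypothesis:
  Factory F: 0.1 × 0.015 = 0.0015
  Factory E: 0.16 × 0.12 = 0.0192
  Factory D: 0.33 × 0.48 = 0.1584
  Factory B: 0.05 × 0.036 = 0.0018
  Factory A: 0.36 × 0.199 = 0.07164
P(defective) = 0.0015 + 0.0192 + 0.1584 + 0.0018 + 0.07164 = 0.25254 → 0.2525.

0.2525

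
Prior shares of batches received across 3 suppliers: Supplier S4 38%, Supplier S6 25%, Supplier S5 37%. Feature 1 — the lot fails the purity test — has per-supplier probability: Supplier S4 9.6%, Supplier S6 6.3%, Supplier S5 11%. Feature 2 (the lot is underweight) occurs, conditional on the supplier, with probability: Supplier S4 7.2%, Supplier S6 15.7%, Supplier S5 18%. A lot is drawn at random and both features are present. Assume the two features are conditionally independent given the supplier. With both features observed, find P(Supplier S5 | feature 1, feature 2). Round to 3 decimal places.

0.590

Unnormalized posteriors (prior × likelihood):
  Supplier S4: 0.38 × 0.096 × 0.072 = 0.00262656
  Supplier S6: 0.25 × 0.063 × 0.157 = 0.00247275
  Supplier S5: 0.37 × 0.11 × 0.18 = 0.007326
Sum = 0.01242531.
P(Supplier S5 | evidence) = 0.007326 / 0.01242531 ≈ 0.590.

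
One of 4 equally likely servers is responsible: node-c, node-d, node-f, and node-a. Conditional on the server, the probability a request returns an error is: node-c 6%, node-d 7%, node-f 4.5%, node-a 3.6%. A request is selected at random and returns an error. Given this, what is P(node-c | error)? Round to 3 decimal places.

With a uniform prior (1/4 each), posterior ∝ likelihood:
  node-c: 0.06
  node-d: 0.07
  node-f: 0.045
  node-a: 0.036
Total = 0.211.
P(node-c | evidence) = 0.06 / 0.211 ≈ 0.284.

0.284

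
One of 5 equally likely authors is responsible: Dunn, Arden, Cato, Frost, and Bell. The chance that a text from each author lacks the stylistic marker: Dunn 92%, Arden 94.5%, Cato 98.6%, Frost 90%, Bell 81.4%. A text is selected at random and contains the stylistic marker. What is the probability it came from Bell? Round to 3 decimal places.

0.428

Taking complements, P(marker | each) = Dunn 0.08, Arden 0.055, Cato 0.014, Frost 0.1, Bell 0.186.
With a uniform prior (1/5 each), posterior ∝ likelihood:
  Dunn: 0.08
  Arden: 0.055
  Cato: 0.014
  Frost: 0.1
  Bell: 0.186
Normalizing constant = 0.435.
P(Bell | evidence) = 0.186 / 0.435 ≈ 0.428.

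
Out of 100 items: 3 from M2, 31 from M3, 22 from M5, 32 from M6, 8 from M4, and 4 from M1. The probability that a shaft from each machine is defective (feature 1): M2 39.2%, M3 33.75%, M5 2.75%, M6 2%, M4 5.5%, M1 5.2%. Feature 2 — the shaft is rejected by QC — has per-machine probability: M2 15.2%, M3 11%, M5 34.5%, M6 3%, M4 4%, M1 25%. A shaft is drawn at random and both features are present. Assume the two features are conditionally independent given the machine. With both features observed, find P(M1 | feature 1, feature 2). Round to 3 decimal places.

Compute prior × likelihood for every hypothesis:
  M2: 0.03 × 0.392 × 0.152 = 0.00178752
  M3: 0.31 × 0.3375 × 0.11 = 0.01150875
  M5: 0.22 × 0.0275 × 0.345 = 0.00208725
  M6: 0.32 × 0.02 × 0.03 = 0.000192
  M4: 0.08 × 0.055 × 0.04 = 0.000176
  M1: 0.04 × 0.052 × 0.25 = 0.00052
Normalizing constant = 0.01627152.
P(M1 | evidence) = 0.00052 / 0.01627152 ≈ 0.032.

0.032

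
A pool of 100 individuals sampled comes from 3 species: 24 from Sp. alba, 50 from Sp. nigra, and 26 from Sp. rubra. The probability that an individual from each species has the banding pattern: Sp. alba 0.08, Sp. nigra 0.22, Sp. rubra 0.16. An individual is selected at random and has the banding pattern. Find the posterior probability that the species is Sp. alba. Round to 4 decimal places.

0.1124

Unnormalized posteriors (prior × likelihood):
  Sp. alba: 0.24 × 0.08 = 0.0192
  Sp. nigra: 0.5 × 0.22 = 0.11
  Sp. rubra: 0.26 × 0.16 = 0.0416
Total = 0.1708.
P(Sp. alba | evidence) = 0.0192 / 0.1708 ≈ 0.1124.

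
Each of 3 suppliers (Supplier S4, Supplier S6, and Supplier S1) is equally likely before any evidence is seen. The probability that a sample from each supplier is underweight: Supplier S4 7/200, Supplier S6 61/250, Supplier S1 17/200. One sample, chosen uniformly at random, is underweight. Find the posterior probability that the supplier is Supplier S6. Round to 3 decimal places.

Since the prior is uniform, the posterior is proportional to the likelihood:
  Supplier S4: 0.035
  Supplier S6: 0.244
  Supplier S1: 0.085
Normalizing constant = 0.364.
P(Supplier S6 | evidence) = 0.244 / 0.364 ≈ 0.670.

0.670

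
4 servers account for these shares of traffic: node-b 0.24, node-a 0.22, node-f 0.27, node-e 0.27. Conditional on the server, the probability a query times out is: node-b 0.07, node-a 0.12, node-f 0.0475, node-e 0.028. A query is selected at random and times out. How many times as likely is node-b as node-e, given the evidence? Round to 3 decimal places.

2.222

Compute prior × likelihood for every hypothesis:
  node-b: 0.24 × 0.07 = 0.0168
  node-a: 0.22 × 0.12 = 0.0264
  node-f: 0.27 × 0.0475 = 0.012825
  node-e: 0.27 × 0.028 = 0.00756
Total = 0.063585.
The ratio is 0.0168 / 0.00756 (the normalizer cancels) = 2.222.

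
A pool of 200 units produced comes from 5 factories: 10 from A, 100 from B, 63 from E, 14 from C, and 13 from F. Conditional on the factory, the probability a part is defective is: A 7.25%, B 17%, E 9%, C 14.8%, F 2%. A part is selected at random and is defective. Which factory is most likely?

Prior × likelihood for each hypothesis:
  A: 0.05 × 0.0725 = 0.003625
  B: 0.5 × 0.17 = 0.085
  E: 0.315 × 0.09 = 0.02835
  C: 0.07 × 0.148 = 0.01036
  F: 0.065 × 0.02 = 0.0013
Total = 0.128635.
Largest term belongs to B, so B is most probable.

B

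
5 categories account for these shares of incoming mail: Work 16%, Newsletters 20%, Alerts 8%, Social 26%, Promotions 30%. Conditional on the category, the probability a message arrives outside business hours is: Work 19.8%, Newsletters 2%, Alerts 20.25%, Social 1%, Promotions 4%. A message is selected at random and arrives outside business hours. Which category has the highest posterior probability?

Compute prior × likelihood for every hypothesis:
  Work: 0.16 × 0.198 = 0.03168
  Newsletters: 0.2 × 0.02 = 0.004
  Alerts: 0.08 × 0.2025 = 0.0162
  Social: 0.26 × 0.01 = 0.0026
  Promotions: 0.3 × 0.04 = 0.012
Total = 0.06648.
Largest term belongs to Work, so Work is most probable.

Work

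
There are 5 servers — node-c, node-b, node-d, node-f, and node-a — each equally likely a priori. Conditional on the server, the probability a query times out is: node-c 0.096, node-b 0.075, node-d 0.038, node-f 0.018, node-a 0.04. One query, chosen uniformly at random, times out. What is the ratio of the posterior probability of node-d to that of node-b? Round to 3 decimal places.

Since the prior is uniform, the posterior is proportional to the likelihood:
  node-c: 0.096
  node-b: 0.075
  node-d: 0.038
  node-f: 0.018
  node-a: 0.04
Normalizing constant = 0.267.
The ratio is 0.038 / 0.075 (the normalizer cancels) = 0.507.

0.507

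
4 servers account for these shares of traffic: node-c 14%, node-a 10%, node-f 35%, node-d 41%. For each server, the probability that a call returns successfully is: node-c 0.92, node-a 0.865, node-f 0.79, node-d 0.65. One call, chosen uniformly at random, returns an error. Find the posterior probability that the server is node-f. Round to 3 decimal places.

Taking complements, P(error | each) = node-c 0.08, node-a 0.135, node-f 0.21, node-d 0.35.
By Bayes' rule, posterior ∝ prior × likelihood:
  node-c: 0.14 × 0.08 = 0.0112
  node-a: 0.1 × 0.135 = 0.0135
  node-f: 0.35 × 0.21 = 0.0735
  node-d: 0.41 × 0.35 = 0.1435
Total = 0.2417.
P(node-f | evidence) = 0.0735 / 0.2417 ≈ 0.304.

0.304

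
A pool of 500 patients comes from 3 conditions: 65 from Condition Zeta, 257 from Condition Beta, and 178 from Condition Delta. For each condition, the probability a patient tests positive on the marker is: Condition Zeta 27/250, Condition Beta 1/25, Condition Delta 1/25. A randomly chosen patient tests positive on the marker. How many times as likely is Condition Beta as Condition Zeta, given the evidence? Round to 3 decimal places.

1.464

Compute prior × likelihood for every hypothesis:
  Condition Zeta: 0.13 × 0.108 = 0.01404
  Condition Beta: 0.514 × 0.04 = 0.02056
  Condition Delta: 0.356 × 0.04 = 0.01424
Sum = 0.04884.
The ratio is 0.02056 / 0.01404 (the normalizer cancels) = 1.464.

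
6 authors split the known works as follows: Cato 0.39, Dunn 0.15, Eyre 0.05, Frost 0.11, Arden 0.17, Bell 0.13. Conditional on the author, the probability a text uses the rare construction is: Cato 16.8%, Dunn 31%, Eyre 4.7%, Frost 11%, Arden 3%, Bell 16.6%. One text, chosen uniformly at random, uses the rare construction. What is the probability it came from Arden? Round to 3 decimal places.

By Bayes' rule, posterior ∝ prior × likelihood:
  Cato: 0.39 × 0.168 = 0.06552
  Dunn: 0.15 × 0.31 = 0.0465
  Eyre: 0.05 × 0.047 = 0.00235
  Frost: 0.11 × 0.11 = 0.0121
  Arden: 0.17 × 0.03 = 0.0051
  Bell: 0.13 × 0.166 = 0.02158
Normalizing constant = 0.15315.
P(Arden | evidence) = 0.0051 / 0.15315 ≈ 0.033.

0.033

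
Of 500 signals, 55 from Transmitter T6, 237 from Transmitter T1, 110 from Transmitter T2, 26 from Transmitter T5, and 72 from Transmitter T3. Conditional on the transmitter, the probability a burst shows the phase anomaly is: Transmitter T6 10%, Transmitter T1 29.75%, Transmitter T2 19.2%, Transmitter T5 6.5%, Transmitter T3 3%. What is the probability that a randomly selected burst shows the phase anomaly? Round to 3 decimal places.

Unnormalized posteriors (prior × likelihood):
  Transmitter T6: 0.11 × 0.1 = 0.011
  Transmitter T1: 0.474 × 0.2975 = 0.141015
  Transmitter T2: 0.22 × 0.192 = 0.04224
  Transmitter T5: 0.052 × 0.065 = 0.00338
  Transmitter T3: 0.144 × 0.03 = 0.00432
P(anomaly) = 0.011 + 0.141015 + 0.04224 + 0.00338 + 0.00432 = 0.201955 → 0.202.

0.202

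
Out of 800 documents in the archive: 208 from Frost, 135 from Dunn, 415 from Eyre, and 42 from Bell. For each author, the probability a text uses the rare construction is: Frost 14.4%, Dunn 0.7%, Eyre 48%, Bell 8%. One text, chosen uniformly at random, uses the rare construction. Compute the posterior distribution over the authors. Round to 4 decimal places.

By Bayes' rule, posterior ∝ prior × likelihood:
  Frost: 0.26 × 0.144 = 0.03744
  Dunn: 0.16875 × 0.007 = 0.00118125
  Eyre: 0.51875 × 0.48 = 0.249
  Bell: 0.0525 × 0.08 = 0.0042
Sum = 0.29182125.
P(Frost | rare-form) = 0.03744/0.29182125 ≈ 0.1283
P(Dunn | rare-form) = 0.00118125/0.29182125 ≈ 0.0040
P(Eyre | rare-form) = 0.249/0.29182125 ≈ 0.8533
P(Bell | rare-form) = 0.0042/0.29182125 ≈ 0.0144

Frost 0.1283, Dunn 0.0040, Eyre 0.8533, Bell 0.0144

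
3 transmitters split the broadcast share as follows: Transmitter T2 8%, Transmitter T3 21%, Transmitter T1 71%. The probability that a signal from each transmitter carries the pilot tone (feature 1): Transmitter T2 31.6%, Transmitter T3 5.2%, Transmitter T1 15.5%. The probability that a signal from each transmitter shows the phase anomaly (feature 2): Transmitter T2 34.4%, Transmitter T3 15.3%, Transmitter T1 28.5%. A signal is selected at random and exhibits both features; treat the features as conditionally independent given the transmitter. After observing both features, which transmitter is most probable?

Transmitter T1

By Bayes' rule, posterior ∝ prior × likelihood:
  Transmitter T2: 0.08 × 0.316 × 0.344 = 0.00869632
  Transmitter T3: 0.21 × 0.052 × 0.153 = 0.00167076
  Transmitter T1: 0.71 × 0.155 × 0.285 = 0.03136425
Total = 0.04173133.
Largest term belongs to Transmitter T1, so Transmitter T1 is most probable.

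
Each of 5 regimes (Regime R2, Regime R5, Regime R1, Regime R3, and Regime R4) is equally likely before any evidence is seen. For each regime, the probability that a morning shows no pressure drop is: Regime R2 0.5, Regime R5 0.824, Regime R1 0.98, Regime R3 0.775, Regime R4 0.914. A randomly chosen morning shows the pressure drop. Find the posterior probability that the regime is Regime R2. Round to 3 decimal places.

Taking complements, P(drop | each) = Regime R2 0.5, Regime R5 0.176, Regime R1 0.02, Regime R3 0.225, Regime R4 0.086.
Since the prior is uniform, the posterior is proportional to the likelihood:
  Regime R2: 0.5
  Regime R5: 0.176
  Regime R1: 0.02
  Regime R3: 0.225
  Regime R4: 0.086
Normalizing constant = 1.007.
P(Regime R2 | evidence) = 0.5 / 1.007 ≈ 0.497.

0.497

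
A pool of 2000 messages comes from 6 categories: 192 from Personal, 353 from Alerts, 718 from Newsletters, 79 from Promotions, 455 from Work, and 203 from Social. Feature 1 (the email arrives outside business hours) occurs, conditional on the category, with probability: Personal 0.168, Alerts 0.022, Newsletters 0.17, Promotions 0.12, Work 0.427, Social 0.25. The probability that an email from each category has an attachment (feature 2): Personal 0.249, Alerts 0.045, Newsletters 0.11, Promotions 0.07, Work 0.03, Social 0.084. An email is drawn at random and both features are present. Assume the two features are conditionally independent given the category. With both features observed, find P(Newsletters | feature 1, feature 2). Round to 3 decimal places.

Prior × likelihood for each hypothesis:
  Personal: 0.096 × 0.168 × 0.249 = 0.004015872
  Alerts: 0.1765 × 0.022 × 0.045 = 0.000174735
  Newsletters: 0.359 × 0.17 × 0.11 = 0.0067133
  Promotions: 0.0395 × 0.12 × 0.07 = 0.0003318
  Work: 0.2275 × 0.427 × 0.03 = 0.002914275
  Social: 0.1015 × 0.25 × 0.084 = 0.0021315
Normalizing constant = 0.016281482.
P(Newsletters | evidence) = 0.0067133 / 0.016281482 ≈ 0.412.

0.412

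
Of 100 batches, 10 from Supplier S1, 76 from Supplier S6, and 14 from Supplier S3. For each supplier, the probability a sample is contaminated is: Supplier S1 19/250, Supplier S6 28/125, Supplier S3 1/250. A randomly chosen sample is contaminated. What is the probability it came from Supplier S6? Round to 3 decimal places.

Prior × likelihood for each hypothesis:
  Supplier S1: 0.1 × 0.076 = 0.0076
  Supplier S6: 0.76 × 0.224 = 0.17024
  Supplier S3: 0.14 × 0.004 = 0.00056
Total = 0.1784.
P(Supplier S6 | evidence) = 0.17024 / 0.1784 ≈ 0.954.

0.954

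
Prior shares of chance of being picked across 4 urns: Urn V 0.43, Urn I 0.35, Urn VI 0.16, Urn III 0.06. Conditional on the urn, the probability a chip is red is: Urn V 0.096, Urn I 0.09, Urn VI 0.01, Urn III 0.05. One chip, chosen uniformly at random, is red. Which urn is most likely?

By Bayes' rule, posterior ∝ prior × likelihood:
  Urn V: 0.43 × 0.096 = 0.04128
  Urn I: 0.35 × 0.09 = 0.0315
  Urn VI: 0.16 × 0.01 = 0.0016
  Urn III: 0.06 × 0.05 = 0.003
Normalizing constant = 0.07738.
Largest term belongs to Urn V, so Urn V is most probable.

Urn V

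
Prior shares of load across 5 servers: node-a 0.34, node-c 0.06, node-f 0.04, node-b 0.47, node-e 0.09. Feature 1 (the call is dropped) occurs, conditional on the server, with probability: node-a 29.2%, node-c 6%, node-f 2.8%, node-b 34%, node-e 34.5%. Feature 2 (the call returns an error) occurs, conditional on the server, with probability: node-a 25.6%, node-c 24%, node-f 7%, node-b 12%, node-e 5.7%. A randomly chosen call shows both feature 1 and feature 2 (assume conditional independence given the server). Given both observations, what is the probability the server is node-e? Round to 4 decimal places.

0.0374

By Bayes' rule, posterior ∝ prior × likelihood:
  node-a: 0.34 × 0.292 × 0.256 = 0.02541568
  node-c: 0.06 × 0.06 × 0.24 = 0.000864
  node-f: 0.04 × 0.028 × 0.07 = 0.0000784
  node-b: 0.47 × 0.34 × 0.12 = 0.019176
  node-e: 0.09 × 0.345 × 0.057 = 0.00176985
Total = 0.04730393.
P(node-e | evidence) = 0.00176985 / 0.04730393 ≈ 0.0374.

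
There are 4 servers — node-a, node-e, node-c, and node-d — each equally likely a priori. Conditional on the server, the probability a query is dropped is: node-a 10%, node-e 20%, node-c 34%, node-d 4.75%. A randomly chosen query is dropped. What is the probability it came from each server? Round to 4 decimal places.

node-a 0.1455, node-e 0.2909, node-c 0.4945, node-d 0.0691

Since the prior is uniform, the posterior is proportional to the likelihood:
  node-a: 0.1
  node-e: 0.2
  node-c: 0.34
  node-d: 0.0475
Total = 0.6875.
P(node-a | dropped) = 0.1/0.6875 ≈ 0.1455
P(node-e | dropped) = 0.2/0.6875 ≈ 0.2909
P(node-c | dropped) = 0.34/0.6875 ≈ 0.4945
P(node-d | dropped) = 0.0475/0.6875 ≈ 0.0691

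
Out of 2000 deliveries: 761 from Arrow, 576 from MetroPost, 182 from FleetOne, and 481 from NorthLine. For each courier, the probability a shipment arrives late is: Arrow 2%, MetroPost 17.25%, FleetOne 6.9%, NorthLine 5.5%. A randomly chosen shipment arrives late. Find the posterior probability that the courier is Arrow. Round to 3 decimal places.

0.099

By Bayes' rule, posterior ∝ prior × likelihood:
  Arrow: 0.3805 × 0.02 = 0.00761
  MetroPost: 0.288 × 0.1725 = 0.04968
  FleetOne: 0.091 × 0.069 = 0.006279
  NorthLine: 0.2405 × 0.055 = 0.0132275
Normalizing constant = 0.0767965.
P(Arrow | evidence) = 0.00761 / 0.0767965 ≈ 0.099.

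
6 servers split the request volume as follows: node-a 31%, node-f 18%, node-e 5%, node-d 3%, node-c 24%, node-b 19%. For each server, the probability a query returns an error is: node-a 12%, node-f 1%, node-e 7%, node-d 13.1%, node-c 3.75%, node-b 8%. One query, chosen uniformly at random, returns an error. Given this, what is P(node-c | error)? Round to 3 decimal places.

Prior × likelihood for each hypothesis:
  node-a: 0.31 × 0.12 = 0.0372
  node-f: 0.18 × 0.01 = 0.0018
  node-e: 0.05 × 0.07 = 0.0035
  node-d: 0.03 × 0.131 = 0.00393
  node-c: 0.24 × 0.0375 = 0.009
  node-b: 0.19 × 0.08 = 0.0152
Normalizing constant = 0.07063.
P(node-c | evidence) = 0.009 / 0.07063 ≈ 0.127.

0.127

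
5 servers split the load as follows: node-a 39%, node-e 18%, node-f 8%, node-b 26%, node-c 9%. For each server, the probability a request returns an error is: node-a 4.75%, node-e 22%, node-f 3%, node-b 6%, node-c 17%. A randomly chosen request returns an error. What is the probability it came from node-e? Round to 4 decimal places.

0.4331

Prior × likelihood for each hypothesis:
  node-a: 0.39 × 0.0475 = 0.018525
  node-e: 0.18 × 0.22 = 0.0396
  node-f: 0.08 × 0.03 = 0.0024
  node-b: 0.26 × 0.06 = 0.0156
  node-c: 0.09 × 0.17 = 0.0153
Total = 0.091425.
P(node-e | evidence) = 0.0396 / 0.091425 ≈ 0.4331.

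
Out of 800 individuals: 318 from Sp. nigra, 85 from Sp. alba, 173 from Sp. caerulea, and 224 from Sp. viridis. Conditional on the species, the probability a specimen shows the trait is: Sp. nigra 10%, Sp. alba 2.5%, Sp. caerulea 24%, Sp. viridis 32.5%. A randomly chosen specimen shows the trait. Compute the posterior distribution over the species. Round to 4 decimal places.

Sp. nigra 0.2145, Sp. alba 0.0143, Sp. caerulea 0.2801, Sp. viridis 0.4911

By Bayes' rule, posterior ∝ prior × likelihood:
  Sp. nigra: 0.3975 × 0.1 = 0.03975
  Sp. alba: 0.10625 × 0.025 = 0.00265625
  Sp. caerulea: 0.21625 × 0.24 = 0.0519
  Sp. viridis: 0.28 × 0.325 = 0.091
Total = 0.18530625.
P(Sp. nigra | trait) = 0.03975/0.18530625 ≈ 0.2145
P(Sp. alba | trait) = 0.00265625/0.18530625 ≈ 0.0143
P(Sp. caerulea | trait) = 0.0519/0.18530625 ≈ 0.2801
P(Sp. viridis | trait) = 0.091/0.18530625 ≈ 0.4911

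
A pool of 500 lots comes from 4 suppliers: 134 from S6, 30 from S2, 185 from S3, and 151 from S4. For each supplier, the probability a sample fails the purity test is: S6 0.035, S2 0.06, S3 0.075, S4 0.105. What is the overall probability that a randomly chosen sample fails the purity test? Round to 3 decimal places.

Prior × likelihood for each hypothesis:
  S6: 0.268 × 0.035 = 0.00938
  S2: 0.06 × 0.06 = 0.0036
  S3: 0.37 × 0.075 = 0.02775
  S4: 0.302 × 0.105 = 0.03171
P(off-spec) = 0.00938 + 0.0036 + 0.02775 + 0.03171 = 0.07244 → 0.072.

0.072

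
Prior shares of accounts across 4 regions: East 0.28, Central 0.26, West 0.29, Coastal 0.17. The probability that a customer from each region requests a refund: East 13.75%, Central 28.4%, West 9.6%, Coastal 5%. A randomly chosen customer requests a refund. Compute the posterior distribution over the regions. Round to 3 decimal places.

By Bayes' rule, posterior ∝ prior × likelihood:
  East: 0.28 × 0.1375 = 0.0385
  Central: 0.26 × 0.284 = 0.07384
  West: 0.29 × 0.096 = 0.02784
  Coastal: 0.17 × 0.05 = 0.0085
Total = 0.14868.
P(East | refund) = 0.0385/0.14868 ≈ 0.259
P(Central | refund) = 0.07384/0.14868 ≈ 0.497
P(West | refund) = 0.02784/0.14868 ≈ 0.187
P(Coastal | refund) = 0.0085/0.14868 ≈ 0.057
(Check: 0.259+0.497+0.187+0.057 = 1.000.)

East 0.259, Central 0.497, West 0.187, Coastal 0.057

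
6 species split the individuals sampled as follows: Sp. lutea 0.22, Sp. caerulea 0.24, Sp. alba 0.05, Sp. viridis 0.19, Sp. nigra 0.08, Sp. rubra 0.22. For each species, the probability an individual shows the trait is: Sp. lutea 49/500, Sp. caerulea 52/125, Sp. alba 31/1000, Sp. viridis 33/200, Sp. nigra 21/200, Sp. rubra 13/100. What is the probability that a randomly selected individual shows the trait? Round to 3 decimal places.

0.191

By Bayes' rule, posterior ∝ prior × likelihood:
  Sp. lutea: 0.22 × 0.098 = 0.02156
  Sp. caerulea: 0.24 × 0.416 = 0.09984
  Sp. alba: 0.05 × 0.031 = 0.00155
  Sp. viridis: 0.19 × 0.165 = 0.03135
  Sp. nigra: 0.08 × 0.105 = 0.0084
  Sp. rubra: 0.22 × 0.13 = 0.0286
P(trait) = 0.02156 + 0.09984 + 0.00155 + 0.03135 + 0.0084 + 0.0286 = 0.1913 → 0.191.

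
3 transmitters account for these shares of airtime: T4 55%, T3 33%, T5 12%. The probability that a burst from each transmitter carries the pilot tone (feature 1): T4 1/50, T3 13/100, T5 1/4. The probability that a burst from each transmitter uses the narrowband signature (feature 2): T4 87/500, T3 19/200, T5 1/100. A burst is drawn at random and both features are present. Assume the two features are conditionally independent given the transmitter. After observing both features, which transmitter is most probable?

T3

Compute prior × likelihood for every hypothesis:
  T4: 0.55 × 0.02 × 0.174 = 0.001914
  T3: 0.33 × 0.13 × 0.095 = 0.0040755
  T5: 0.12 × 0.25 × 0.01 = 0.0003
Normalizing constant = 0.0062895.
Largest term belongs to T3, so T3 is most probable.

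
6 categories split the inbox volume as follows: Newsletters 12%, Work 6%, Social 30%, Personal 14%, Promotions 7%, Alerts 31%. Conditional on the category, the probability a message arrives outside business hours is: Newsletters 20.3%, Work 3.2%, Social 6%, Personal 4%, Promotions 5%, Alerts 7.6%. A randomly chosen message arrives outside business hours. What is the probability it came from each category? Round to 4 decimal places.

Newsletters 0.3166, Work 0.0250, Social 0.2339, Personal 0.0728, Promotions 0.0455, Alerts 0.3062

By Bayes' rule, posterior ∝ prior × likelihood:
  Newsletters: 0.12 × 0.203 = 0.02436
  Work: 0.06 × 0.032 = 0.00192
  Social: 0.3 × 0.06 = 0.018
  Personal: 0.14 × 0.04 = 0.0056
  Promotions: 0.07 × 0.05 = 0.0035
  Alerts: 0.31 × 0.076 = 0.02356
Total = 0.07694.
P(Newsletters | off-hours) = 0.02436/0.07694 ≈ 0.3166
P(Work | off-hours) = 0.00192/0.07694 ≈ 0.0250
P(Social | off-hours) = 0.018/0.07694 ≈ 0.2339
P(Personal | off-hours) = 0.0056/0.07694 ≈ 0.0728
P(Promotions | off-hours) = 0.0035/0.07694 ≈ 0.0455
P(Alerts | off-hours) = 0.02356/0.07694 ≈ 0.3062
(Check: 0.3166+0.0250+0.2339+0.0728+0.0455+0.3062 = 1.0000.)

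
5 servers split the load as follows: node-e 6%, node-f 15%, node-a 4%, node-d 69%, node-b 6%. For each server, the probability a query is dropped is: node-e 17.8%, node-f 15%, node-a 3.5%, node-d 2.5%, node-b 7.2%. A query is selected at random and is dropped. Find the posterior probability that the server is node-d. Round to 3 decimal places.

0.307

Prior × likelihood for each hypothesis:
  node-e: 0.06 × 0.178 = 0.01068
  node-f: 0.15 × 0.15 = 0.0225
  node-a: 0.04 × 0.035 = 0.0014
  node-d: 0.69 × 0.025 = 0.01725
  node-b: 0.06 × 0.072 = 0.00432
Total = 0.05615.
P(node-d | evidence) = 0.01725 / 0.05615 ≈ 0.307.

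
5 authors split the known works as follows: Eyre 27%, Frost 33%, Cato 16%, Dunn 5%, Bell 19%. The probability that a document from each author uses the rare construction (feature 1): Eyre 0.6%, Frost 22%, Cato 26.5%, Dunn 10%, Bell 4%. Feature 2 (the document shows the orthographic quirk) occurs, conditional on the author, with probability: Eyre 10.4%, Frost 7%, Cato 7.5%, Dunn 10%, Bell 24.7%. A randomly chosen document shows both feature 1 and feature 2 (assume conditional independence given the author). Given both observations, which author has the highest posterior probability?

Frost

By Bayes' rule, posterior ∝ prior × likelihood:
  Eyre: 0.27 × 0.006 × 0.104 = 0.00016848
  Frost: 0.33 × 0.22 × 0.07 = 0.005082
  Cato: 0.16 × 0.265 × 0.075 = 0.00318
  Dunn: 0.05 × 0.1 × 0.1 = 0.0005
  Bell: 0.19 × 0.04 × 0.247 = 0.0018772
Total = 0.01080768.
Largest term belongs to Frost, so Frost is most probable.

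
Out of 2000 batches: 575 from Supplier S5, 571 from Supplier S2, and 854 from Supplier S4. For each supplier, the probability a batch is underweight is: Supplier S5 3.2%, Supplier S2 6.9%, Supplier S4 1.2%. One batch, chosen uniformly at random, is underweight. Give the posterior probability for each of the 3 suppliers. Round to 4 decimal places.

Compute prior × likelihood for every hypothesis:
  Supplier S5: 0.2875 × 0.032 = 0.0092
  Supplier S2: 0.2855 × 0.069 = 0.0196995
  Supplier S4: 0.427 × 0.012 = 0.005124
Total = 0.0340235.
P(Supplier S5 | underweight) = 0.0092/0.0340235 ≈ 0.2704
P(Supplier S2 | underweight) = 0.0196995/0.0340235 ≈ 0.5790
P(Supplier S4 | underweight) = 0.005124/0.0340235 ≈ 0.1506
(Check: 0.2704+0.5790+0.1506 = 1.0000.)

Supplier S5 0.2704, Supplier S2 0.5790, Supplier S4 0.1506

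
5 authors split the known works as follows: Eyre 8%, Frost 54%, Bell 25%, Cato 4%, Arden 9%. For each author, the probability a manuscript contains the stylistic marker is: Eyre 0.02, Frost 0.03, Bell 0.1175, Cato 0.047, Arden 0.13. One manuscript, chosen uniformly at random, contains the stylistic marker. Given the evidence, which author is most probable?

By Bayes' rule, posterior ∝ prior × likelihood:
  Eyre: 0.08 × 0.02 = 0.0016
  Frost: 0.54 × 0.03 = 0.0162
  Bell: 0.25 × 0.1175 = 0.029375
  Cato: 0.04 × 0.047 = 0.00188
  Arden: 0.09 × 0.13 = 0.0117
Sum = 0.060755.
Largest term belongs to Bell, so Bell is most probable.

Bell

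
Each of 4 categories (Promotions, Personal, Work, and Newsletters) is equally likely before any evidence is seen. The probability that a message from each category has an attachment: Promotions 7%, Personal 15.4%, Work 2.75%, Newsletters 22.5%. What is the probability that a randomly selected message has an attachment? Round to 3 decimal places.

Since the prior is uniform, the posterior is proportional to the likelihood:
  Promotions: 0.07
  Personal: 0.154
  Work: 0.0275
  Newsletters: 0.225
P(attachment) = (1/4) × (0.07 + 0.154 + 0.0275 + 0.225) = 0.4765/4 ≈ 0.119.

0.119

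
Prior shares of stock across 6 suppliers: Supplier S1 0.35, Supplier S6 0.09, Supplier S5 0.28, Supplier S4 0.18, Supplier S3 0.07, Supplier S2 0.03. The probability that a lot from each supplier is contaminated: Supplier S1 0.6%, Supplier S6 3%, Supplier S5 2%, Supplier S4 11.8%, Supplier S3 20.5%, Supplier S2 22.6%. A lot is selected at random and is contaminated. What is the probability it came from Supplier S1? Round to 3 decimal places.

Compute prior × likelihood for every hypothesis:
  Supplier S1: 0.35 × 0.006 = 0.0021
  Supplier S6: 0.09 × 0.03 = 0.0027
  Supplier S5: 0.28 × 0.02 = 0.0056
  Supplier S4: 0.18 × 0.118 = 0.02124
  Supplier S3: 0.07 × 0.205 = 0.01435
  Supplier S2: 0.03 × 0.226 = 0.00678
Normalizing constant = 0.05277.
P(Supplier S1 | evidence) = 0.0021 / 0.05277 ≈ 0.040.

0.040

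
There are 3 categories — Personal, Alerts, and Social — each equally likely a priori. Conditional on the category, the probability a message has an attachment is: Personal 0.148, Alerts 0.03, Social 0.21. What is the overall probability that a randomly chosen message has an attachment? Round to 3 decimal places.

0.129

With a uniform prior (1/3 each), posterior ∝ likelihood:
  Personal: 0.148
  Alerts: 0.03
  Social: 0.21
P(attachment) = (1/3) × (0.148 + 0.03 + 0.21) = 0.388/3 ≈ 0.129.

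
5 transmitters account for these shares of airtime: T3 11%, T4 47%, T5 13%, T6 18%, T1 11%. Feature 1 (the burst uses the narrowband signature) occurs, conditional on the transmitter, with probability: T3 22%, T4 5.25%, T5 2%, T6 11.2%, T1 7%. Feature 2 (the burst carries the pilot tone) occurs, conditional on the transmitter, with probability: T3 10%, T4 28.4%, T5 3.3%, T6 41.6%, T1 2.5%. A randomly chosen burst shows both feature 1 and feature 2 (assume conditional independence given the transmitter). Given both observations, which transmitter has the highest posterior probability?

T6

By Bayes' rule, posterior ∝ prior × likelihood:
  T3: 0.11 × 0.22 × 0.1 = 0.00242
  T4: 0.47 × 0.0525 × 0.284 = 0.0070077
  T5: 0.13 × 0.02 × 0.033 = 0.0000858
  T6: 0.18 × 0.112 × 0.416 = 0.00838656
  T1: 0.11 × 0.07 × 0.025 = 0.0001925
Normalizing constant = 0.01809256.
Largest term belongs to T6, so T6 is most probable.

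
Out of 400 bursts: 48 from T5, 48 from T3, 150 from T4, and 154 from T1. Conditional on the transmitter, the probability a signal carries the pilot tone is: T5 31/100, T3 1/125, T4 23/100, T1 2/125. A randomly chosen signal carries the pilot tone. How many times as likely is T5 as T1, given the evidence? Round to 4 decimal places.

Compute prior × likelihood for every hypothesis:
  T5: 0.12 × 0.31 = 0.0372
  T3: 0.12 × 0.008 = 0.00096
  T4: 0.375 × 0.23 = 0.08625
  T1: 0.385 × 0.016 = 0.00616
Sum = 0.13057.
The ratio is 0.0372 / 0.00616 (the normalizer cancels) = 6.0390.

6.0390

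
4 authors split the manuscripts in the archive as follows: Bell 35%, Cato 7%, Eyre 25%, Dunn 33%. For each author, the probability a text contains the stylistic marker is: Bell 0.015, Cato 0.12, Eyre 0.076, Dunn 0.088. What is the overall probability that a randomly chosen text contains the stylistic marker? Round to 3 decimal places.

Prior × likelihood for each hypothesis:
  Bell: 0.35 × 0.015 = 0.00525
  Cato: 0.07 × 0.12 = 0.0084
  Eyre: 0.25 × 0.076 = 0.019
  Dunn: 0.33 × 0.088 = 0.02904
P(marker) = 0.00525 + 0.0084 + 0.019 + 0.02904 = 0.06169 → 0.062.

0.062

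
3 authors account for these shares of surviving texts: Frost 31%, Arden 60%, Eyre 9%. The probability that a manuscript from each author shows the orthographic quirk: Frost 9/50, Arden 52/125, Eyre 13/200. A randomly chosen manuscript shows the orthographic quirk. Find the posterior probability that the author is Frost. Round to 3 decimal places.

0.179

By Bayes' rule, posterior ∝ prior × likelihood:
  Frost: 0.31 × 0.18 = 0.0558
  Arden: 0.6 × 0.416 = 0.2496
  Eyre: 0.09 × 0.065 = 0.00585
Total = 0.31125.
P(Frost | evidence) = 0.0558 / 0.31125 ≈ 0.179.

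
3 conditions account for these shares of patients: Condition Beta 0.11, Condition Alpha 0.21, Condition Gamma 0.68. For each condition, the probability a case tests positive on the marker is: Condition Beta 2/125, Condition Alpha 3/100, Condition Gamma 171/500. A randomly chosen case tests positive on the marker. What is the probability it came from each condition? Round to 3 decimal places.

Condition Beta 0.007, Condition Alpha 0.026, Condition Gamma 0.967

Compute prior × likelihood for every hypothesis:
  Condition Beta: 0.11 × 0.016 = 0.00176
  Condition Alpha: 0.21 × 0.03 = 0.0063
  Condition Gamma: 0.68 × 0.342 = 0.23256
Normalizing constant = 0.24062.
P(Condition Beta | marker-positive) = 0.00176/0.24062 ≈ 0.007
P(Condition Alpha | marker-positive) = 0.0063/0.24062 ≈ 0.026
P(Condition Gamma | marker-positive) = 0.23256/0.24062 ≈ 0.967
(Check: 0.007+0.026+0.967 = 1.000.)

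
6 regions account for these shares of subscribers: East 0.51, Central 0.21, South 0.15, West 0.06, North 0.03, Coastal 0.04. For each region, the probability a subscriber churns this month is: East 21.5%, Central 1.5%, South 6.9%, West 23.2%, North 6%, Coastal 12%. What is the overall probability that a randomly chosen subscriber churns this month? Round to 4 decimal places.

Unnormalized posteriors (prior × likelihood):
  East: 0.51 × 0.215 = 0.10965
  Central: 0.21 × 0.015 = 0.00315
  South: 0.15 × 0.069 = 0.01035
  West: 0.06 × 0.232 = 0.01392
  North: 0.03 × 0.06 = 0.0018
  Coastal: 0.04 × 0.12 = 0.0048
P(churn) = 0.10965 + 0.00315 + 0.01035 + 0.01392 + 0.0018 + 0.0048 = 0.14367 → 0.1437.

0.1437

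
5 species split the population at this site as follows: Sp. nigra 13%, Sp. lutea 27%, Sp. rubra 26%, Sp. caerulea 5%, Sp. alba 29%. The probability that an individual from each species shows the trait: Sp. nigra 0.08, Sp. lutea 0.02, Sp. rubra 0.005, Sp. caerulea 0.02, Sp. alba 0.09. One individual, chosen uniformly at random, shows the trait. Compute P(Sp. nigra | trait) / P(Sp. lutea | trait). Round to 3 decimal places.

1.926

By Bayes' rule, posterior ∝ prior × likelihood:
  Sp. nigra: 0.13 × 0.08 = 0.0104
  Sp. lutea: 0.27 × 0.02 = 0.0054
  Sp. rubra: 0.26 × 0.005 = 0.0013
  Sp. caerulea: 0.05 × 0.02 = 0.001
  Sp. alba: 0.29 × 0.09 = 0.0261
Total = 0.0442.
The ratio is 0.0104 / 0.0054 (the normalizer cancels) = 1.926.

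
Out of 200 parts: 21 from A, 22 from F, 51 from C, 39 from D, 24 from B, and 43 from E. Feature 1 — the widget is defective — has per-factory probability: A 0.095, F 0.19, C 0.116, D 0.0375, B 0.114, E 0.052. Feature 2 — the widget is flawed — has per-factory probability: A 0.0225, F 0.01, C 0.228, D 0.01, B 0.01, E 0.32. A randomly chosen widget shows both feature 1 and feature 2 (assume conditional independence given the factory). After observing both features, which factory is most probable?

C

Compute prior × likelihood for every hypothesis:
  A: 0.105 × 0.095 × 0.0225 = 0.0002244375
  F: 0.11 × 0.19 × 0.01 = 0.000209
  C: 0.255 × 0.116 × 0.228 = 0.00674424
  D: 0.195 × 0.0375 × 0.01 = 0.000073125
  B: 0.12 × 0.114 × 0.01 = 0.0001368
  E: 0.215 × 0.052 × 0.32 = 0.0035776
Total = 0.0109652025.
Largest term belongs to C, so C is most probable.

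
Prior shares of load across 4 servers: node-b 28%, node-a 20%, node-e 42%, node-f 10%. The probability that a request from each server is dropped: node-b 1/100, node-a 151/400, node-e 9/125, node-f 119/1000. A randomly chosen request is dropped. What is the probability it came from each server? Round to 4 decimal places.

node-b 0.0232, node-a 0.6269, node-e 0.2511, node-f 0.0988

Prior × likelihood for each hypothesis:
  node-b: 0.28 × 0.01 = 0.0028
  node-a: 0.2 × 0.3775 = 0.0755
  node-e: 0.42 × 0.072 = 0.03024
  node-f: 0.1 × 0.119 = 0.0119
Normalizing constant = 0.12044.
P(node-b | dropped) = 0.0028/0.12044 ≈ 0.0232
P(node-a | dropped) = 0.0755/0.12044 ≈ 0.6269
P(node-e | dropped) = 0.03024/0.12044 ≈ 0.2511
P(node-f | dropped) = 0.0119/0.12044 ≈ 0.0988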